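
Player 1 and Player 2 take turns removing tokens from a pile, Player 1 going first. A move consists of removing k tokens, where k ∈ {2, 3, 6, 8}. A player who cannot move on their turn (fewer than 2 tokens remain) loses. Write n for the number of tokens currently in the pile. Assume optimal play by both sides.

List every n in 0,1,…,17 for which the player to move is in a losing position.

0, 1, 5, 10, 14, 15

Classify positions by backward induction: terminal positions (no move available) are L. From any other position, the mover wins iff some move reaches an L.
n=0: no move → L
n=1: no move → L
n=2: W (go to 0, an L position)
n=3: W (go to 1, an L position)
n=4: W (go to 1, an L position)
n=5: L (options 3(W), 2(W) are all W)
n=6: W (go to 0, an L position)
n=7: W (go to 5, an L position)
n=8: W (go to 5, an L position)
n=9: W (go to 1, an L position)
n=10: L (options 8(W), 7(W), 4(W), 2(W) are all W)
n=11: W (go to 5, an L position)
n=12: W (go to 10, an L position)
n=13: W (go to 10, an L position)
n=14: L (options 12(W), 11(W), 8(W), 6(W) are all W)
n=15: L (options 13(W), 12(W), 9(W), 7(W) are all W)
n=16: W (go to 14, an L position)
n=17: W (go to 15, an L position)
Reading off the rows marked L gives the requested list; there are 6 such values of n.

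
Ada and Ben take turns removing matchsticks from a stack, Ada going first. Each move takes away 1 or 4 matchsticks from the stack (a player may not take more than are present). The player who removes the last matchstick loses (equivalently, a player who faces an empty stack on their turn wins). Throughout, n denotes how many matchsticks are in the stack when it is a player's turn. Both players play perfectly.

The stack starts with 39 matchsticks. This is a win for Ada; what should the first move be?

Remove 1, leaving 38.

Compute win/loss labels from the base case upward. A position with no move is W. Any other position is W if it can reach an L in one move, else L.
n=0: no move; the opponent has just taken the last matchstick and therefore loses → W
n=1: the only move is to 0(W), a W ⇒ L
n=2: can move to 1, which is L ⇒ W
n=3: the only move is to 2(W), a W ⇒ L
n=4: can move to 3, which is L ⇒ W
n=5: can move to 1, which is L ⇒ W
n=6: moves to 5(W), 2(W); every one is W ⇒ L
n=7: can move to 6, which is L ⇒ W
n=8: moves to 7(W), 4(W); every one is W ⇒ L
n=9: can move to 8, which is L ⇒ W
n=10: can move to 6, which is L ⇒ W
n=11: moves to 10(W), 7(W); every one is W ⇒ L
n=12: can move to 11, which is L ⇒ W
n=13: moves to 12(W), 9(W); every one is W ⇒ L
n=14: can move to 13, which is L ⇒ W
n=15: can move to 11, which is L ⇒ W
n=16: moves to 15(W), 12(W); every one is W ⇒ L
n=17: can move to 16, which is L ⇒ W
n=18: moves to 17(W), 14(W); every one is W ⇒ L
n=19: can move to 18, which is L ⇒ W
n=20: can move to 16, which is L ⇒ W
n=21: moves to 20(W), 17(W); every one is W ⇒ L
n=22: can move to 21, which is L ⇒ W
n=23: moves to 22(W), 19(W); every one is W ⇒ L
n=24: can move to 23, which is L ⇒ W
n=25: can move to 21, which is L ⇒ W
n=26: moves to 25(W), 22(W); every one is W ⇒ L
n=27: can move to 26, which is L ⇒ W
n=28: moves to 27(W), 24(W); every one is W ⇒ L
n=29: can move to 28, which is L ⇒ W
n=30: can move to 26, which is L ⇒ W
n=31: moves to 30(W), 27(W); every one is W ⇒ L
n=32: can move to 31, which is L ⇒ W
n=33: moves to 32(W), 29(W); every one is W ⇒ L
n=34: can move to 33, which is L ⇒ W
n=35: can move to 31, which is L ⇒ W
n=36: moves to 35(W), 32(W); every one is W ⇒ L
n=37: can move to 36, which is L ⇒ W
n=38: moves to 37(W), 34(W); every one is W ⇒ L
n=39: can move to 38, which is L ⇒ W
From 39, the L positions reachable in one move are: 38.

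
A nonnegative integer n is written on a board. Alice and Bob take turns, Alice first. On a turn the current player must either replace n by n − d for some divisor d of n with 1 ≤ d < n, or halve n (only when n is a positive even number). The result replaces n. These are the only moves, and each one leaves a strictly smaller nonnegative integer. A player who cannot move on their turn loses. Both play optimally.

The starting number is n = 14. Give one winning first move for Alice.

Positions with no move are L. A position that does have a move is losing for the player to move precisely when every available move leads to a winning position for the opponent. Fill in the labels:
n=0: no move → L
n=1: no move → L
n=2: →1(L), so W
n=3: →2(W) only, which is W, so L
n=4: →3(L), so W
n=5: →4(W) only, which is W, so L
n=6: →3(L), so W
n=7: →6(W) only, which is W, so L
n=8: →7(L), so W
n=9: →6(W), 8(W) — all W, so L
n=10: →5(L), so W
n=11: →10(W) only, which is W, so L
n=12: →9(L), so W
n=13: →12(W) only, which is W, so L
n=14: →7(L), so W
From 14, the L positions reachable in one move are: 7, 13. Any move reaching one of these is winning.

Move to 7.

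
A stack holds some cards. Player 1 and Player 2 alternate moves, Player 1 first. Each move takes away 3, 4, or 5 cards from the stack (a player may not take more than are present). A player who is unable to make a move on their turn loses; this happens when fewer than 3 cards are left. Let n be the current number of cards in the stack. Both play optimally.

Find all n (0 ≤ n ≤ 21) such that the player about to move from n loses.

0, 1, 2, 8, 9, 10, 16, 17, 18

Label each position W (a win for the player to move) or L (a loss). A position with no legal move is L; any other position is W exactly when some move reaches an L, and L when every move reaches a W.
n=0: no move → L
n=1: no move → L
n=2: no move → L
n=3: can move to 0, which is L ⇒ W
n=4: can move to 1, which is L ⇒ W
n=5: can move to 2, which is L ⇒ W
n=6: can move to 2, which is L ⇒ W
n=7: can move to 2, which is L ⇒ W
n=8: moves to 5(W), 4(W), 3(W); every one is W ⇒ L
n=9: moves to 6(W), 5(W), 4(W); every one is W ⇒ L
n=10: moves to 7(W), 6(W), 5(W); every one is W ⇒ L
n=11: can move to 8, which is L ⇒ W
n=12: can move to 9, which is L ⇒ W
n=13: can move to 10, which is L ⇒ W
n=14: can move to 10, which is L ⇒ W
n=15: can move to 10, which is L ⇒ W
n=16: moves to 13(W), 12(W), 11(W); every one is W ⇒ L
n=17: moves to 14(W), 13(W), 12(W); every one is W ⇒ L
n=18: moves to 15(W), 14(W), 13(W); every one is W ⇒ L
n=19: can move to 16, which is L ⇒ W
n=20: can move to 17, which is L ⇒ W
n=21: can move to 18, which is L ⇒ W
Reading off the rows marked L gives the requested list; there are 9 such values of n.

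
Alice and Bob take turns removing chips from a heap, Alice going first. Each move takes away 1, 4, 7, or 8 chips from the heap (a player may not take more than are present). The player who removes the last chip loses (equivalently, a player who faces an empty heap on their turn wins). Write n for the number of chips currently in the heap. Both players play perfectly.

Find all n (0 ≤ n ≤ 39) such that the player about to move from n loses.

Compute win/loss labels from the base case upward. A position with no move is W. Any other position is W if it can reach an L in one move, else L.
n=0: no move; the opponent has just taken the last chip and therefore loses → W
n=1: L (sole option 0(W) is W)
n=2: W (go to 1, an L position)
n=3: L (sole option 2(W) is W)
n=4: W (go to 3, an L position)
n=5: W (go to 1, an L position)
n=6: L (options 5(W), 2(W) are all W)
n=7: W (go to 6, an L position)
n=8: W (go to 1, an L position)
n=9: W (go to 1, an L position)
n=10: W (go to 6, an L position)
n=11: W (go to 3, an L position)
n=12: L (options 11(W), 8(W), 5(W), 4(W) are all W)
n=13: W (go to 12, an L position)
n=14: W (go to 6, an L position)
n=15: L (options 14(W), 11(W), 8(W), 7(W) are all W)
n=16: W (go to 15, an L position)
n=17: L (options 16(W), 13(W), 10(W), 9(W) are all W)
n=18: W (go to 17, an L position)
n=19: W (go to 15, an L position)
n=20: W (go to 12, an L position)
n=21: W (go to 17, an L position)
n=22: W (go to 15, an L position)
n=23: W (go to 15, an L position)
n=24: W (go to 17, an L position)
n=25: W (go to 17, an L position)
n=26: L (options 25(W), 22(W), 19(W), 18(W) are all W)
n=27: W (go to 26, an L position)
n=28: L (options 27(W), 24(W), 21(W), 20(W) are all W)
n=29: W (go to 28, an L position)
n=30: W (go to 26, an L position)
n=31: L (options 30(W), 27(W), 24(W), 23(W) are all W)
n=32: W (go to 31, an L position)
n=33: W (go to 26, an L position)
n=34: W (go to 26, an L position)
n=35: W (go to 31, an L position)
n=36: W (go to 28, an L position)
n=37: L (options 36(W), 33(W), 30(W), 29(W) are all W)
n=38: W (go to 37, an L position)
n=39: W (go to 31, an L position)
The losing starting values of n are exactly the entries labelled L in this table (10 of them).

1, 3, 6, 12, 15, 17, 26, 28, 31, 37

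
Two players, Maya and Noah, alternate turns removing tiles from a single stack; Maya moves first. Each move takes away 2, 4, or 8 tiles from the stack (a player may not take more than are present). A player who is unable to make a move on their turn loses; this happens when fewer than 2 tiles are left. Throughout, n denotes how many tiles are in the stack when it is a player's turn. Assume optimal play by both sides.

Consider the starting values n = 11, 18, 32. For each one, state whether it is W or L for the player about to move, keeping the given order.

Compute win/loss labels from the base case upward. A position with no move is L. Any other position is W if it can reach an L in one move, else L.
n=0: no move → L
n=1: no move → L
n=2: reaches L-position 0 → W
n=3: reaches L-position 1 → W
n=4: reaches L-position 0 → W
n=5: reaches L-position 1 → W
n=6: only reaches 4(W), 2(W), all W → L
n=7: only reaches 5(W), 3(W), all W → L
n=8: reaches L-position 6 → W
n=9: reaches L-position 7 → W
n=10: reaches L-position 6 → W
n=11: reaches L-position 7 → W
n=12: only reaches 10(W), 8(W), 4(W), all W → L
n=13: only reaches 11(W), 9(W), 5(W), all W → L
n=14: reaches L-position 12 → W
n=15: reaches L-position 13 → W
n=16: reaches L-position 12 → W
n=17: reaches L-position 13 → W
n=18: only reaches 16(W), 14(W), 10(W), all W → L
n=19: only reaches 17(W), 15(W), 11(W), all W → L
n=20: reaches L-position 18 → W
n=21: reaches L-position 19 → W
n=22: reaches L-position 18 → W
n=23: reaches L-position 19 → W
n=24: only reaches 22(W), 20(W), 16(W), all W → L
n=25: only reaches 23(W), 21(W), 17(W), all W → L
n=26: reaches L-position 24 → W
n=27: reaches L-position 25 → W
n=28: reaches L-position 24 → W
n=29: reaches L-position 25 → W
n=30: only reaches 28(W), 26(W), 22(W), all W → L
n=31: only reaches 29(W), 27(W), 23(W), all W → L
n=32: reaches L-position 30 → W

11: W, 18: L, 32: W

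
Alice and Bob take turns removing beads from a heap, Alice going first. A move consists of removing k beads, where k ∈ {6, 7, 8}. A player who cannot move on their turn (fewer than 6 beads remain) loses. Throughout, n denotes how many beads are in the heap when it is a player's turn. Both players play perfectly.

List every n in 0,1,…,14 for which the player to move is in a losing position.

Label each position W (a win for the player to move) or L (a loss). A position with no legal move is L; any other position is W exactly when some move reaches an L, and L when every move reaches a W.
n=0: no move → L
n=1: no move → L
n=2: no move → L
n=3: no move → L
n=4: no move → L
n=5: no move → L
n=6: W (go to 0, an L position)
n=7: W (go to 1, an L position)
n=8: W (go to 2, an L position)
n=9: W (go to 3, an L position)
n=10: W (go to 4, an L position)
n=11: W (go to 5, an L position)
n=12: W (go to 5, an L position)
n=13: W (go to 5, an L position)
n=14: L (options 8(W), 7(W), 6(W) are all W)
The losing starting values of n are exactly the entries labelled L in this table (7 of them).

0, 1, 2, 3, 4, 5, 14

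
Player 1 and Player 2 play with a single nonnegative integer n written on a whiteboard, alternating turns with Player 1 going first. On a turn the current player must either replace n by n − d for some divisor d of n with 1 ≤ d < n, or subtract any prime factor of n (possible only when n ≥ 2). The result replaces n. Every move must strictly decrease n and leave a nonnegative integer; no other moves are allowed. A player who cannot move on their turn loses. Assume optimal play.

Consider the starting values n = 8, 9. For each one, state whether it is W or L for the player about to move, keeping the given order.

8: W, 9: L

Build the W/L table. Terminal = L. A non-terminal position is W if it has a move to some L; otherwise it is L.
n=0: no move → L
n=1: no move → L
n=2: reaches L-position 0 → W
n=3: reaches L-position 0 → W
n=4: only reaches 2(W), 3(W), all W → L
n=5: reaches L-position 0 → W
n=6: reaches L-position 4 → W
n=7: reaches L-position 0 → W
n=8: reaches L-position 4 → W
n=9: only reaches 6(W), 8(W), all W → L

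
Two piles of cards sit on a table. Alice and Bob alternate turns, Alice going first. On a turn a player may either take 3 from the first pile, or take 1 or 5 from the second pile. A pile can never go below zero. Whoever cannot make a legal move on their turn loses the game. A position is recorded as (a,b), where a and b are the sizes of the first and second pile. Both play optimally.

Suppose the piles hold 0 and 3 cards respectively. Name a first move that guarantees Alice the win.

Classify positions by backward induction: terminal positions (no move available) are L. From any other position, the mover wins iff some move reaches an L.
No move ever increases a pile, so every position that can arise here has a ≤ 0 and b ≤ 3; it is enough to label the cells with 0 ≤ a ≤ 0 and 0 ≤ b ≤ 3.
Every move lowers a or b (never raises either), so fill the grid row by row in increasing a, and left to right within a row: each cell's successors are then already labelled.
      b=0  b=1  b=2  b=3
a=0:    L    W    L    W
Cells with no legal move (terminal, hence L): (0,0).
The remaining L cells, each justified by listing all of its moves:
(0,2): →(0,1)(W) only, which is W, so L
Every other cell has at least one move into one of the L cells above, so it is W.
From (0,3), the L positions reachable in one move are: (0,2).

Move to (0,2).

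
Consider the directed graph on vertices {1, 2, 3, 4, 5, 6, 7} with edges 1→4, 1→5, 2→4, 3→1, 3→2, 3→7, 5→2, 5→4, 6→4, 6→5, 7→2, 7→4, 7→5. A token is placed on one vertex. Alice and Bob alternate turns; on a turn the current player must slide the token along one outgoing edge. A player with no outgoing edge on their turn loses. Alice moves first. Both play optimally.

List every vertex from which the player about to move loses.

Compute win/loss labels from the base case upward. A position with no move is L. Any other position is W if it can reach an L in one move, else L.
Every edge goes from a vertex to one that appears earlier in the order 4, 2, 5, 7, 1, 6, 3, so processing vertices in that order labels each vertex after all of its successors.
4: no outgoing edge → L
2: →4(L), so W
5: →4(L), so W
7: →4(L), so W
1: →4(L), so W
6: →4(L), so W
3: →1(W), 7(W), 2(W) — all W, so L
The losing starting vertices are exactly the entries labelled L in this table (2 of them).

3, 4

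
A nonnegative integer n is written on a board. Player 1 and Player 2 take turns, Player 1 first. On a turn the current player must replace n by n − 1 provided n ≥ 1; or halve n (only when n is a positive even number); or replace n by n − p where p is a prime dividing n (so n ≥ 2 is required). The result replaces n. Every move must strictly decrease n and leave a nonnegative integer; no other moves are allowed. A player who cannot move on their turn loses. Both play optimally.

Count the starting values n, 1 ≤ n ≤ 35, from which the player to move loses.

Work bottom-up. With no move the player to move loses. Otherwise the position is W if at least one move leads to an L position for the opponent, and L if every move leads to a W.
n=0: no move → L
n=1: reaches L-position 0 → W
n=2: reaches L-position 0 → W
n=3: reaches L-position 0 → W
n=4: only reaches 2(W), 3(W), all W → L
n=5: reaches L-position 0 → W
n=6: reaches L-position 4 → W
n=7: reaches L-position 0 → W
n=8: reaches L-position 4 → W
n=9: only reaches 6(W), 8(W), all W → L
n=10: reaches L-position 9 → W
n=11: reaches L-position 0 → W
n=12: reaches L-position 9 → W
n=13: reaches L-position 0 → W
n=14: only reaches 7(W), 12(W), 13(W), all W → L
n=15: reaches L-position 14 → W
n=16: reaches L-position 14 → W
n=17: reaches L-position 0 → W
n=18: reaches L-position 9 → W
n=19: reaches L-position 0 → W
n=20: only reaches 10(W), 15(W), 18(W), 19(W), all W → L
n=21: reaches L-position 14 → W
n=22: reaches L-position 20 → W
n=23: reaches L-position 0 → W
n=24: only reaches 12(W), 21(W), 22(W), 23(W), all W → L
n=25: reaches L-position 20 → W
n=26: reaches L-position 24 → W
n=27: reaches L-position 24 → W
n=28: reaches L-position 14 → W
n=29: reaches L-position 0 → W
n=30: only reaches 15(W), 25(W), 27(W), 28(W), 29(W), all W → L
n=31: reaches L-position 0 → W
n=32: reaches L-position 30 → W
n=33: reaches L-position 30 → W
n=34: only reaches 17(W), 32(W), 33(W), all W → L
n=35: reaches L-position 30 → W
L entries with 1 ≤ n ≤ 35 (n=0 is outside the asked range and is not counted): n = 4, 9, 14, 20, 24, 30, 34; that makes 7.

7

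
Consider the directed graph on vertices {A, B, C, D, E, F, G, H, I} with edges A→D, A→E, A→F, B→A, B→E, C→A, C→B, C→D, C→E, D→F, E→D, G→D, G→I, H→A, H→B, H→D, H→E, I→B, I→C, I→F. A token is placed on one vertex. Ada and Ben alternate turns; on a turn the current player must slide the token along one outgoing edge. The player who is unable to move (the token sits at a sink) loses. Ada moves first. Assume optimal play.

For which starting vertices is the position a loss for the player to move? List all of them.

Work bottom-up. With no move the player to move loses. Otherwise the position is W if at least one move leads to an L position for the opponent, and L if every move leads to a W.
Every edge goes from a vertex to one that appears earlier in the order F, D, E, A, B, C, I, G, H, so processing vertices in that order labels each vertex after all of its successors.
F: no outgoing edge → L
D: →F(L), so W
E: →D(W) only, which is W, so L
A: →E(L), so W
B: →E(L), so W
C: →E(L), so W
I: →F(L), so W
G: →I(W), D(W) — all W, so L
H: →E(L), so W
Reading off the rows marked L gives the requested list; there are 3 such vertices.

E, F, G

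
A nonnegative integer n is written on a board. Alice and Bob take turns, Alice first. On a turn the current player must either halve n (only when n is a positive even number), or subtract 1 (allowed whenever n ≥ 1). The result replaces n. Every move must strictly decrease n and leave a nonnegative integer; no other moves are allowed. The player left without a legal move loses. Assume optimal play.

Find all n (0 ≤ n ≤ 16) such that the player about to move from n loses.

0, 2, 5, 7, 9, 11, 13, 15

Work bottom-up. With no move the player to move loses. Otherwise the position is W if at least one move leads to an L position for the opponent, and L if every move leads to a W.
n=0: no move → L
n=1: reaches L-position 0 → W
n=2: only reaches 1(W), which is W → L
n=3: reaches L-position 2 → W
n=4: reaches L-position 2 → W
n=5: only reaches 4(W), which is W → L
n=6: reaches L-position 5 → W
n=7: only reaches 6(W), which is W → L
n=8: reaches L-position 7 → W
n=9: only reaches 8(W), which is W → L
n=10: reaches L-position 5 → W
n=11: only reaches 10(W), which is W → L
n=12: reaches L-position 11 → W
n=13: only reaches 12(W), which is W → L
n=14: reaches L-position 7 → W
n=15: only reaches 14(W), which is W → L
n=16: reaches L-position 15 → W
Reading off the rows marked L gives the requested list; there are 8 such values of n.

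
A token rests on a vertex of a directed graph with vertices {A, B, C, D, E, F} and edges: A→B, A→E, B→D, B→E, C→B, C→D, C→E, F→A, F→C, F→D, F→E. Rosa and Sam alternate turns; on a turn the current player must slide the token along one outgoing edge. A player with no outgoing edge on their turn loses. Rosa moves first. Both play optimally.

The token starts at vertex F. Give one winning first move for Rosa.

Label each position W (a win for the player to move) or L (a loss). A position with no legal move is L; any other position is W exactly when some move reaches an L, and L when every move reaches a W.
Every edge goes from a vertex to one that appears earlier in the order E, D, B, C, A, F, so processing vertices in that order labels each vertex after all of its successors.
E: no outgoing edge → L
D: no outgoing edge → L
B: →D(L), so W
C: →D(L), so W
A: →E(L), so W
F: →D(L), so W
From F, the L positions reachable in one move are: D, E. Any move reaching one of these is winning.

Move to D.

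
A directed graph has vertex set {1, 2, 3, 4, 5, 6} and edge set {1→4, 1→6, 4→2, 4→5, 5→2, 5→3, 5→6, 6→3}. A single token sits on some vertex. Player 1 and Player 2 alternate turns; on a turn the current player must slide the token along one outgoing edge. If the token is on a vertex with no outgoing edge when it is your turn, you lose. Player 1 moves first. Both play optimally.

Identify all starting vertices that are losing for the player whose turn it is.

1, 2, 3

Classify positions by backward induction: terminal positions (no move available) are L. From any other position, the mover wins iff some move reaches an L.
Every edge goes from a vertex to one that appears earlier in the order 2, 3, 6, 5, 4, 1, so processing vertices in that order labels each vertex after all of its successors.
2: no outgoing edge → L
3: no outgoing edge → L
6: reaches L-position 3 → W
5: reaches L-position 3 → W
4: reaches L-position 2 → W
1: only reaches 4(W), 6(W), all W → L
The losing starting vertices are exactly the entries labelled L in this table (3 of them).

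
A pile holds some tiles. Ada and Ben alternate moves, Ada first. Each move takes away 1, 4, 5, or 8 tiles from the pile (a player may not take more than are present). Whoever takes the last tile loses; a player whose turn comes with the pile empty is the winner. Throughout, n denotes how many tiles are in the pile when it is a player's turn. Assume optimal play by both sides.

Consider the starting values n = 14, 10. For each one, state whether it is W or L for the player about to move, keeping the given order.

Positions with no move are W. A position that does have a move is losing for the player to move precisely when every available move leads to a winning position for the opponent. Fill in the labels:
n=0: no move; the opponent has just taken the last tile and therefore loses → W
n=1: →0(W) only, which is W, so L
n=2: →1(L), so W
n=3: →2(W) only, which is W, so L
n=4: →3(L), so W
n=5: →1(L), so W
n=6: →1(L), so W
n=7: →3(L), so W
n=8: →3(L), so W
n=9: →1(L), so W
n=10: →9(W), 6(W), 5(W), 2(W) — all W, so L
n=11: →10(L), so W
n=12: →11(W), 8(W), 7(W), 4(W) — all W, so L
n=13: →12(L), so W
n=14: →10(L), so W

14: W, 10: L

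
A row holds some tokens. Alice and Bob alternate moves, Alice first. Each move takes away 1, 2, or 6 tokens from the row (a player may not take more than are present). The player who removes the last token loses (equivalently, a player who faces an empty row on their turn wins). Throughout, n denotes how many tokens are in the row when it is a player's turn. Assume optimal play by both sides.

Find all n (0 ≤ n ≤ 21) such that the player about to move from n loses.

1, 4, 8, 11, 15, 18

Compute win/loss labels from the base case upward. A position with no move is W. Any other position is W if it can reach an L in one move, else L.
n=0: no move; the opponent has just taken the last token and therefore loses → W
n=1: L (sole option 0(W) is W)
n=2: W (go to 1, an L position)
n=3: W (go to 1, an L position)
n=4: L (options 3(W), 2(W) are all W)
n=5: W (go to 4, an L position)
n=6: W (go to 4, an L position)
n=7: W (go to 1, an L position)
n=8: L (options 7(W), 6(W), 2(W) are all W)
n=9: W (go to 8, an L position)
n=10: W (go to 8, an L position)
n=11: L (options 10(W), 9(W), 5(W) are all W)
n=12: W (go to 11, an L position)
n=13: W (go to 11, an L position)
n=14: W (go to 8, an L position)
n=15: L (options 14(W), 13(W), 9(W) are all W)
n=16: W (go to 15, an L position)
n=17: W (go to 15, an L position)
n=18: L (options 17(W), 16(W), 12(W) are all W)
n=19: W (go to 18, an L position)
n=20: W (go to 18, an L position)
n=21: W (go to 15, an L position)
The losing starting values of n are exactly the entries labelled L in this table (6 of them).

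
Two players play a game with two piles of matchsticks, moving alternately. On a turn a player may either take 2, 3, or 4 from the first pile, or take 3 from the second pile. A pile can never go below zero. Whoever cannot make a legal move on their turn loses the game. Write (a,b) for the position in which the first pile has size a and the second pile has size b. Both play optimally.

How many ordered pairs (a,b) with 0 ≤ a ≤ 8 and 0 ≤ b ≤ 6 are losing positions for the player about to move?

Build the W/L table. Terminal = L. A non-terminal position is W if it has a move to some L; otherwise it is L.
Every move lowers a or b (never raises either), so fill the grid row by row in increasing a, and left to right within a row: each cell's successors are then already labelled.
      b=0  b=1  b=2  b=3  b=4  b=5  b=6
a=0:    L    L    L    W    W    W    L
a=1:    L    L    L    W    W    W    L
a=2:    W    W    W    L    L    L    W
a=3:    W    W    W    L    L    L    W
a=4:    W    W    W    W    W    W    W
a=5:    W    W    W    W    W    W    W
a=6:    L    L    L    W    W    W    L
a=7:    L    L    L    W    W    W    L
a=8:    W    W    W    L    L    L    W
Cells with no legal move (terminal, hence L): (0,0), (0,1), (0,2), (1,0), (1,1), (1,2).
The remaining L cells, each justified by listing all of its moves:
(0,6): →(0,3)(W) only, which is W, so L
(1,6): →(1,3)(W) only, which is W, so L
(2,3): →(0,3)(W), (2,0)(W) — all W, so L
(2,4): →(0,4)(W), (2,1)(W) — all W, so L
(2,5): →(0,5)(W), (2,2)(W) — all W, so L
(3,3): →(1,3)(W), (0,3)(W), (3,0)(W) — all W, so L
(3,4): →(1,4)(W), (0,4)(W), (3,1)(W) — all W, so L
(3,5): →(1,5)(W), (0,5)(W), (3,2)(W) — all W, so L
(6,0): →(4,0)(W), (3,0)(W), (2,0)(W) — all W, so L
(6,1): →(4,1)(W), (3,1)(W), (2,1)(W) — all W, so L
(6,2): →(4,2)(W), (3,2)(W), (2,2)(W) — all W, so L
(6,6): →(4,6)(W), (3,6)(W), (2,6)(W), (6,3)(W) — all W, so L
(7,0): →(5,0)(W), (4,0)(W), (3,0)(W) — all W, so L
(7,1): →(5,1)(W), (4,1)(W), (3,1)(W) — all W, so L
(7,2): →(5,2)(W), (4,2)(W), (3,2)(W) — all W, so L
(7,6): →(5,6)(W), (4,6)(W), (3,6)(W), (7,3)(W) — all W, so L
(8,3): →(6,3)(W), (5,3)(W), (4,3)(W), (8,0)(W) — all W, so L
(8,4): →(6,4)(W), (5,4)(W), (4,4)(W), (8,1)(W) — all W, so L
(8,5): →(6,5)(W), (5,5)(W), (4,5)(W), (8,2)(W) — all W, so L
Every other cell has at least one move into one of the L cells above, so it is W.
L cells per row: a=0: 4, a=1: 4, a=2: 3, a=3: 3, a=4: 0, a=5: 0, a=6: 4, a=7: 4, a=8: 3; total 25.

25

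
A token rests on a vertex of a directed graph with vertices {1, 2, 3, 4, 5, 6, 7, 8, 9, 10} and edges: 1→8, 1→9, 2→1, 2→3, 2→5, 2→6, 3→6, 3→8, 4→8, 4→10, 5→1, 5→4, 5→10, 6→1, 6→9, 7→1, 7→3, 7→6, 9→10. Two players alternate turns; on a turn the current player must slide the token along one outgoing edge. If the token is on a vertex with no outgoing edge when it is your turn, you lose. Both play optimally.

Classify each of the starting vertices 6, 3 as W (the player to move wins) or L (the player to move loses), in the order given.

6: L, 3: W

Work bottom-up. With no move the player to move loses. Otherwise the position is W if at least one move leads to an L position for the opponent, and L if every move leads to a W.
Every edge goes from a vertex to one that appears earlier in the order 8, 10, 9, 1, 6, 3, 4, 5, 7, 2, so processing vertices in that order labels each vertex after all of its successors.
8: no outgoing edge → L
10: no outgoing edge → L
9: W (go to 10, an L position)
1: W (go to 8, an L position)
6: L (options 1(W), 9(W) are all W)
3: W (go to 6, an L position)
4: W (go to 10, an L position)
5: W (go to 10, an L position)
7: W (go to 6, an L position)
2: W (go to 6, an L position)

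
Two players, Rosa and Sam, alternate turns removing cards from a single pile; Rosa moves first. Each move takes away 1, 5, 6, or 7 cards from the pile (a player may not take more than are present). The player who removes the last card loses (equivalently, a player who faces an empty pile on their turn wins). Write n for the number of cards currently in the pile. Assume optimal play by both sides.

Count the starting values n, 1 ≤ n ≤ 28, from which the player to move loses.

8

Compute win/loss labels from the base case upward. A position with no move is W. Any other position is W if it can reach an L in one move, else L.
n=0: no move; the opponent has just taken the last card and therefore loses → W
n=1: only reaches 0(W), which is W → L
n=2: reaches L-position 1 → W
n=3: only reaches 2(W), which is W → L
n=4: reaches L-position 3 → W
n=5: only reaches 4(W), 0(W), all W → L
n=6: reaches L-position 5 → W
n=7: reaches L-position 1 → W
n=8: reaches L-position 3 → W
n=9: reaches L-position 3 → W
n=10: reaches L-position 5 → W
n=11: reaches L-position 5 → W
n=12: reaches L-position 5 → W
n=13: only reaches 12(W), 8(W), 7(W), 6(W), all W → L
n=14: reaches L-position 13 → W
n=15: only reaches 14(W), 10(W), 9(W), 8(W), all W → L
n=16: reaches L-position 15 → W
n=17: only reaches 16(W), 12(W), 11(W), 10(W), all W → L
n=18: reaches L-position 17 → W
n=19: reaches L-position 13 → W
n=20: reaches L-position 15 → W
n=21: reaches L-position 15 → W
n=22: reaches L-position 17 → W
n=23: reaches L-position 17 → W
n=24: reaches L-position 17 → W
n=25: only reaches 24(W), 20(W), 19(W), 18(W), all W → L
n=26: reaches L-position 25 → W
n=27: only reaches 26(W), 22(W), 21(W), 20(W), all W → L
n=28: reaches L-position 27 → W
L entries with 1 ≤ n ≤ 28 (the range starts at n=1): n = 1, 3, 5, 13, 15, 17, 25, 27; that makes 8.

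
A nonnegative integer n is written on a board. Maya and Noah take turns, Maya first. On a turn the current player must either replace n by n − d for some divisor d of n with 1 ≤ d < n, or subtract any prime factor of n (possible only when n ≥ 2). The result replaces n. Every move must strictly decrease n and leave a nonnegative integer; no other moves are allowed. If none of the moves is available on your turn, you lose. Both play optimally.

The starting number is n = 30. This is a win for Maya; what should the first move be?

Label each position W (a win for the player to move) or L (a loss). A position with no legal move is L; any other position is W exactly when some move reaches an L, and L when every move reaches a W.
n=0: no move → L
n=1: no move → L
n=2: →0(L), so W
n=3: →0(L), so W
n=4: →2(W), 3(W) — all W, so L
n=5: →0(L), so W
n=6: →4(L), so W
n=7: →0(L), so W
n=8: →4(L), so W
n=9: →6(W), 8(W) — all W, so L
n=10: →9(L), so W
n=11: →0(L), so W
n=12: →9(L), so W
n=13: →0(L), so W
n=14: →7(W), 12(W), 13(W) — all W, so L
n=15: →14(L), so W
n=16: →14(L), so W
n=17: →0(L), so W
n=18: →9(L), so W
n=19: →0(L), so W
n=20: →10(W), 15(W), 16(W), 18(W), 19(W) — all W, so L
n=21: →14(L), so W
n=22: →20(L), so W
n=23: →0(L), so W
n=24: →20(L), so W
n=25: →20(L), so W
n=26: →13(W), 24(W), 25(W) — all W, so L
n=27: →26(L), so W
n=28: →14(L), so W
n=29: →0(L), so W
n=30: →20(L), so W
From 30, the L positions reachable in one move are: 20.

Move to 20.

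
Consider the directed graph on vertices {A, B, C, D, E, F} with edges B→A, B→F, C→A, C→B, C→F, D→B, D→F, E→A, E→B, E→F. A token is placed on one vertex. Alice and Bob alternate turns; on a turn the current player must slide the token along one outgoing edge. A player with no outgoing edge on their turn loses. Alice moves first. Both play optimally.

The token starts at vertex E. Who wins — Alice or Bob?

Alice wins.

Compute win/loss labels from the base case upward. A position with no move is L. Any other position is W if it can reach an L in one move, else L.
Every edge goes from a vertex to one that appears earlier in the order A, F, B, C, D, E, so processing vertices in that order labels each vertex after all of its successors.
A: no outgoing edge → L
F: no outgoing edge → L
B: reaches L-position F → W
C: reaches L-position F → W
D: reaches L-position F → W
E: reaches L-position F → W
The starting position E is W: Alice should move to F, handing over an L position.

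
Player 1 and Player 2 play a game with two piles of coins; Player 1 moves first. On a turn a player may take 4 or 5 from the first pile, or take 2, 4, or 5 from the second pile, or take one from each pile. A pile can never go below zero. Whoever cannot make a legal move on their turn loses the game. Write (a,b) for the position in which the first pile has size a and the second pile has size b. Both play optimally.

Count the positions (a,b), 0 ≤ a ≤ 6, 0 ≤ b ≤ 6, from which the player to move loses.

Use the standard recursion: the mover loses at a terminal position; elsewhere, the mover wins exactly when some move hands the opponent an L position.
Every move lowers a or b (never raises either), so fill the grid row by row in increasing a, and left to right within a row: each cell's successors are then already labelled.
      b=0  b=1  b=2  b=3  b=4  b=5  b=6
a=0:    L    L    W    W    W    W    W
a=1:    L    W    W    L    W    W    L
a=2:    L    W    W    L    W    W    L
a=3:    L    W    W    L    W    W    L
a=4:    W    W    L    L    W    W    W
a=5:    W    W    L    W    W    L    W
a=6:    W    L    L    W    W    W    W
Cells with no legal move (terminal, hence L): (0,0), (0,1), (1,0), (2,0), (3,0).
The remaining L cells, each justified by listing all of its moves:
(1,3): only reaches (1,1)(W), (0,2)(W), all W → L
(1,6): only reaches (1,4)(W), (1,2)(W), (1,1)(W), (0,5)(W), all W → L
(2,3): only reaches (2,1)(W), (1,2)(W), all W → L
(2,6): only reaches (2,4)(W), (2,2)(W), (2,1)(W), (1,5)(W), all W → L
(3,3): only reaches (3,1)(W), (2,2)(W), all W → L
(3,6): only reaches (3,4)(W), (3,2)(W), (3,1)(W), (2,5)(W), all W → L
(4,2): only reaches (0,2)(W), (4,0)(W), (3,1)(W), all W → L
(4,3): only reaches (0,3)(W), (4,1)(W), (3,2)(W), all W → L
(5,2): only reaches (1,2)(W), (0,2)(W), (5,0)(W), (4,1)(W), all W → L
(5,5): only reaches (1,5)(W), (0,5)(W), (5,3)(W), (5,1)(W), (5,0)(W), (4,4)(W), all W → L
(6,1): only reaches (2,1)(W), (1,1)(W), (5,0)(W), all W → L
(6,2): only reaches (2,2)(W), (1,2)(W), (6,0)(W), (5,1)(W), all W → L
Every other cell has at least one move into one of the L cells above, so it is W.
L cells per row: a=0: 2, a=1: 3, a=2: 3, a=3: 3, a=4: 2, a=5: 2, a=6: 2; total 17.

17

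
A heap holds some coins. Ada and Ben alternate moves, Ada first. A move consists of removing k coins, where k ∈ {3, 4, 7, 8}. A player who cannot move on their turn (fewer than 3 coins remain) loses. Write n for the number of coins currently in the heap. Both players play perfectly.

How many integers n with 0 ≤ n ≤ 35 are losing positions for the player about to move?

12

Classify positions by backward induction: terminal positions (no move available) are L. From any other position, the mover wins iff some move reaches an L.
n=0: no move → L
n=1: no move → L
n=2: no move → L
n=3: reaches L-position 0 → W
n=4: reaches L-position 1 → W
n=5: reaches L-position 2 → W
n=6: reaches L-position 2 → W
n=7: reaches L-position 0 → W
n=8: reaches L-position 1 → W
n=9: reaches L-position 2 → W
n=10: reaches L-position 2 → W
n=11: only reaches 8(W), 7(W), 4(W), 3(W), all W → L
n=12: only reaches 9(W), 8(W), 5(W), 4(W), all W → L
n=13: only reaches 10(W), 9(W), 6(W), 5(W), all W → L
n=14: reaches L-position 11 → W
n=15: reaches L-position 12 → W
n=16: reaches L-position 13 → W
n=17: reaches L-position 13 → W
n=18: reaches L-position 11 → W
n=19: reaches L-position 12 → W
n=20: reaches L-position 13 → W
n=21: reaches L-position 13 → W
n=22: only reaches 19(W), 18(W), 15(W), 14(W), all W → L
n=23: only reaches 20(W), 19(W), 16(W), 15(W), all W → L
n=24: only reaches 21(W), 20(W), 17(W), 16(W), all W → L
n=25: reaches L-position 22 → W
n=26: reaches L-position 23 → W
n=27: reaches L-position 24 → W
n=28: reaches L-position 24 → W
n=29: reaches L-position 22 → W
n=30: reaches L-position 23 → W
n=31: reaches L-position 24 → W
n=32: reaches L-position 24 → W
n=33: only reaches 30(W), 29(W), 26(W), 25(W), all W → L
n=34: only reaches 31(W), 30(W), 27(W), 26(W), all W → L
n=35: only reaches 32(W), 31(W), 28(W), 27(W), all W → L
L entries with 0 ≤ n ≤ 35: n = 0, 1, 2, 11, 12, 13, 22, 23, 24, 33, 34, 35; that makes 12.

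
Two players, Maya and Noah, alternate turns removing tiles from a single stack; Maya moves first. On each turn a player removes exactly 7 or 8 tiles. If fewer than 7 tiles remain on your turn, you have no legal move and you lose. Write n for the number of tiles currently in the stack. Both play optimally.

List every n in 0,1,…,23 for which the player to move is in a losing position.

Build the W/L table. Terminal = L. A non-terminal position is W if it has a move to some L; otherwise it is L.
n=0: no move → L
n=1: no move → L
n=2: no move → L
n=3: no move → L
n=4: no move → L
n=5: no move → L
n=6: no move → L
n=7: →0(L), so W
n=8: →1(L), so W
n=9: →2(L), so W
n=10: →3(L), so W
n=11: →4(L), so W
n=12: →5(L), so W
n=13: →6(L), so W
n=14: →6(L), so W
n=15: →8(W), 7(W) — all W, so L
n=16: →9(W), 8(W) — all W, so L
n=17: →10(W), 9(W) — all W, so L
n=18: →11(W), 10(W) — all W, so L
n=19: →12(W), 11(W) — all W, so L
n=20: →13(W), 12(W) — all W, so L
n=21: →14(W), 13(W) — all W, so L
n=22: →15(L), so W
n=23: →16(L), so W
Reading off the rows marked L gives the requested list; there are 14 such values of n.

0, 1, 2, 3, 4, 5, 6, 15, 16, 17, 18, 19, 20, 21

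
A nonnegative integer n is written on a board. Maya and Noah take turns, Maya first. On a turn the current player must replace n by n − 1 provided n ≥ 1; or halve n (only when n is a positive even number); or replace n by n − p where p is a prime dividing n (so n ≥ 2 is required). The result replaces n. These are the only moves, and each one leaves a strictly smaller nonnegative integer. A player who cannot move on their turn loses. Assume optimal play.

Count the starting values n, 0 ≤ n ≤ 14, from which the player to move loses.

4

Positions with no move are L. A position that does have a move is losing for the player to move precisely when every available move leads to a winning position for the opponent. Fill in the labels:
n=0: no move → L
n=1: →0(L), so W
n=2: →0(L), so W
n=3: →0(L), so W
n=4: →2(W), 3(W) — all W, so L
n=5: →0(L), so W
n=6: →4(L), so W
n=7: →0(L), so W
n=8: →4(L), so W
n=9: →6(W), 8(W) — all W, so L
n=10: →9(L), so W
n=11: →0(L), so W
n=12: →9(L), so W
n=13: →0(L), so W
n=14: →7(W), 12(W), 13(W) — all W, so L
L entries with 0 ≤ n ≤ 14: n = 0, 4, 9, 14; that makes 4.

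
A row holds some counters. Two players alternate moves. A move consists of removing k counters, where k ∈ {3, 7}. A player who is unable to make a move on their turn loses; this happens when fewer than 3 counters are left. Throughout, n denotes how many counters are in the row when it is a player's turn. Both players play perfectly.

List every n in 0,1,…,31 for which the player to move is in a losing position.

Use the standard recursion: the mover loses at a terminal position; elsewhere, the mover wins exactly when some move hands the opponent an L position.
n=0: no move → L
n=1: no move → L
n=2: no move → L
n=3: →0(L), so W
n=4: →1(L), so W
n=5: →2(L), so W
n=6: →3(W) only, which is W, so L
n=7: →0(L), so W
n=8: →1(L), so W
n=9: →6(L), so W
n=10: →7(W), 3(W) — all W, so L
n=11: →8(W), 4(W) — all W, so L
n=12: →9(W), 5(W) — all W, so L
n=13: →10(L), so W
n=14: →11(L), so W
n=15: →12(L), so W
n=16: →13(W), 9(W) — all W, so L
n=17: →10(L), so W
n=18: →11(L), so W
n=19: →16(L), so W
n=20: →17(W), 13(W) — all W, so L
n=21: →18(W), 14(W) — all W, so L
n=22: →19(W), 15(W) — all W, so L
n=23: →20(L), so W
n=24: →21(L), so W
n=25: →22(L), so W
n=26: →23(W), 19(W) — all W, so L
n=27: →20(L), so W
n=28: →21(L), so W
n=29: →26(L), so W
n=30: →27(W), 23(W) — all W, so L
n=31: →28(W), 24(W) — all W, so L
The losing starting values of n are exactly the entries labelled L in this table (14 of them).

0, 1, 2, 6, 10, 11, 12, 16, 20, 21, 22, 26, 30, 31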